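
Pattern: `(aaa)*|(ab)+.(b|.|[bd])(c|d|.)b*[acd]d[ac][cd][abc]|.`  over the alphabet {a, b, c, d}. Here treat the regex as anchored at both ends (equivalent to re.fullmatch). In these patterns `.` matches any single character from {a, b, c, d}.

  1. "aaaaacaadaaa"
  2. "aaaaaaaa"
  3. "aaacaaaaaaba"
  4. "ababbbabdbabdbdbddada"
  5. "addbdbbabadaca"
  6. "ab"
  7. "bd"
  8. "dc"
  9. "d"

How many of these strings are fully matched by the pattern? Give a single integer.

1 → no match
2 → no match
3 → no match
4 → no match
5 → no match
6 → no match
7 → no match
8 → no match
9 → match
Total matched: 1

1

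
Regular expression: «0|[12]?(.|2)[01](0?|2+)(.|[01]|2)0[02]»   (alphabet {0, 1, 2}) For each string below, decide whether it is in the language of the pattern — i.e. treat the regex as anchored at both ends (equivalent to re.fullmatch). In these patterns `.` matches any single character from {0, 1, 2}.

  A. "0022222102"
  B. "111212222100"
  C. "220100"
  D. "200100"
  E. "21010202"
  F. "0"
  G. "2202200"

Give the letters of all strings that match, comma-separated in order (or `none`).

A → match
B → no match
C → match
D → match
E → no match
F → match
G → match

A, C, D, F, G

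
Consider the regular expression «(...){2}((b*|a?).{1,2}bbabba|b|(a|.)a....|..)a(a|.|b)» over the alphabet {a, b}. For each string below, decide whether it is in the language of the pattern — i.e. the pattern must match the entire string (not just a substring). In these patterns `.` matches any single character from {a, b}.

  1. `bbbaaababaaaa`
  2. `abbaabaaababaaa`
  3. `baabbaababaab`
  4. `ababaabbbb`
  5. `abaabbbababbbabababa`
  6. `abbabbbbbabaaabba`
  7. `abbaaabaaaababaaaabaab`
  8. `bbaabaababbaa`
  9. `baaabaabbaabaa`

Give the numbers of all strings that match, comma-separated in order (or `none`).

1 → no match
2 → no match
3 → no match
4. `ababaabbbb` → no match
5 → no match
6 → no match
7 → no match
8 → no match
9 → no match

none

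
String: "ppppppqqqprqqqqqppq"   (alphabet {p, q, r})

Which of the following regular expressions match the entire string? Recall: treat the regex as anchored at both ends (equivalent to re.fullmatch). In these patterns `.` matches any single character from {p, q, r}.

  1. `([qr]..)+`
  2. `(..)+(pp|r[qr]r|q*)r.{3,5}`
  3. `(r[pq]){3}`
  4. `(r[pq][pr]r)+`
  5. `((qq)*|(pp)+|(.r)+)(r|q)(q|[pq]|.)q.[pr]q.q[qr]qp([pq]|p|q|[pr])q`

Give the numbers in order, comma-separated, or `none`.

1 → no match
2 → no match
3 → no match — must start with "r"
4 → no match — must start with "r"
5 → match

5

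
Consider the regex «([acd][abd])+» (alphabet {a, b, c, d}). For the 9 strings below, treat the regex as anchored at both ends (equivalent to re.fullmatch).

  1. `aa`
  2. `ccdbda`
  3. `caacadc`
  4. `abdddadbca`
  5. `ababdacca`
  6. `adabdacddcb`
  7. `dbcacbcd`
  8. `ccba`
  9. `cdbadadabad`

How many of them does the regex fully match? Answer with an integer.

3

1 → match
2 → no match
3 → no match
4 → match
5 → no match
6 → no match
7 → match
8 → no match
9 → no match
Total matched: 3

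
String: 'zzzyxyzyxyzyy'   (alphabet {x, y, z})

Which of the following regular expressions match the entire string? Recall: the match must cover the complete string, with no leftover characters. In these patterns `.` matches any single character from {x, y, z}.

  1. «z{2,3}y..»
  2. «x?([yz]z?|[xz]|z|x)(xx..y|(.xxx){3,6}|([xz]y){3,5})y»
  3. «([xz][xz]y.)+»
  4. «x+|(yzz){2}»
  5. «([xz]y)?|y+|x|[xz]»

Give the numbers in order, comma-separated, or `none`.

2

1 → no match
2 → match
3 → no match
4 → no match
5 → no match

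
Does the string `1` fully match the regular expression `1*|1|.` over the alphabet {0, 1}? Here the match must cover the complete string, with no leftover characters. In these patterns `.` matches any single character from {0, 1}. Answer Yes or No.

Yes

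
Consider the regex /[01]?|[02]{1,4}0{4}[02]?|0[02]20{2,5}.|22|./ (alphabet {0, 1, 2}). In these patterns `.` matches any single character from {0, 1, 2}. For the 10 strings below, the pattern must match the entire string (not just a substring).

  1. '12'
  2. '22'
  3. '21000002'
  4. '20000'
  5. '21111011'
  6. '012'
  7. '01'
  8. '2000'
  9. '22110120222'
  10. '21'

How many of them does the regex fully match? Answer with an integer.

2

1 → no match
2 → match
3 → no match
4 → match
5 → no match
6 → no match
7 → no match
8 → no match
9 → no match
10 → no match
Total matched: 2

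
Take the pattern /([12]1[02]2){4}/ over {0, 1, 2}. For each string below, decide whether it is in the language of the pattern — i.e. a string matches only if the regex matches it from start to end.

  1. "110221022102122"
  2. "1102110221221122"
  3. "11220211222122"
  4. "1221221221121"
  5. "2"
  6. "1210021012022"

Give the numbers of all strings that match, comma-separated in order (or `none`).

2

1 → no match
2 → match
3 → no match
4 → no match — must end with "2"
5. "2" → no match
6 → no match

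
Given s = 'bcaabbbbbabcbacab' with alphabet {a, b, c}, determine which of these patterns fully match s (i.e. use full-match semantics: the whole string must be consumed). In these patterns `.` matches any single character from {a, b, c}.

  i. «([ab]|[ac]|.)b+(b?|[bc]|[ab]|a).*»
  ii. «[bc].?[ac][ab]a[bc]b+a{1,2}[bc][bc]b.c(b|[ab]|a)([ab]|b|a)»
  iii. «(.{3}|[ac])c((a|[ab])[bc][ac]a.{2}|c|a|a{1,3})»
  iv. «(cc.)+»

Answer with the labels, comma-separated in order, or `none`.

i → no match
ii → match
iii → no match
iv → no match — must start with 'cc'

ii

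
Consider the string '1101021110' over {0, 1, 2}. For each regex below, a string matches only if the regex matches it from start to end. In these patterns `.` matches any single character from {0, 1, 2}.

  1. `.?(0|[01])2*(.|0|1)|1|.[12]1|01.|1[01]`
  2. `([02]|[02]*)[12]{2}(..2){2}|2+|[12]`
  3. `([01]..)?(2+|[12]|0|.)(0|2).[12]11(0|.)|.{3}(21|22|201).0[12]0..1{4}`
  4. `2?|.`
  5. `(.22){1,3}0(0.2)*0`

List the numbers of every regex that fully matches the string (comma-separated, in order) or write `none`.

1 → no match
2 → no match
3 → match
4 → no match
5 → no match

3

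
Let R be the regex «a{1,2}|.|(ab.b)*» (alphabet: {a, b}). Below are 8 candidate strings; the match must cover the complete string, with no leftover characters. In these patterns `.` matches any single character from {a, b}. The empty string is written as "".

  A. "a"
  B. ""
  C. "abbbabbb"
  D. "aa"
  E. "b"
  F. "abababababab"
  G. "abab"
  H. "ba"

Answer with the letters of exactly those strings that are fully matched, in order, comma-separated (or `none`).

A, B, C, D, E, F, G

A → match
B → match
C → match
D → match
E → match
F → match
G → match
H → no match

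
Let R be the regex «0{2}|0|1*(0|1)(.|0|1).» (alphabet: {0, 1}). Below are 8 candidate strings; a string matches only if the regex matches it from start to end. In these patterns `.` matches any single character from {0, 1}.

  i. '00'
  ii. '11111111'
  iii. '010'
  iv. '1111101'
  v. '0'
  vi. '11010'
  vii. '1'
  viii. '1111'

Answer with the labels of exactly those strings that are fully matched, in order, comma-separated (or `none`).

i. '00' → match
ii. '11111111' → match
iii. '010' → match
iv. '1111101' → match
v. '0' → match
vi. '11010' → match
vii. '1' → no match
viii. '1111' → match

i, ii, iii, iv, v, vi, viii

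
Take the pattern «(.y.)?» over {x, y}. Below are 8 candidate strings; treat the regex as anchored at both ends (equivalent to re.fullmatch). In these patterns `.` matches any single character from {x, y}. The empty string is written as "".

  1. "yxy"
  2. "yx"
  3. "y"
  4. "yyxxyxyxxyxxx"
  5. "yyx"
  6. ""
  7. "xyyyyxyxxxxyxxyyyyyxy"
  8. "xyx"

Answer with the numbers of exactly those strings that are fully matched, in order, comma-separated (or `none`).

5, 6, 8

1 → no match
2 → no match
3 → no match
4 → no match
5 → match
6 → match
7 → no match
8 → match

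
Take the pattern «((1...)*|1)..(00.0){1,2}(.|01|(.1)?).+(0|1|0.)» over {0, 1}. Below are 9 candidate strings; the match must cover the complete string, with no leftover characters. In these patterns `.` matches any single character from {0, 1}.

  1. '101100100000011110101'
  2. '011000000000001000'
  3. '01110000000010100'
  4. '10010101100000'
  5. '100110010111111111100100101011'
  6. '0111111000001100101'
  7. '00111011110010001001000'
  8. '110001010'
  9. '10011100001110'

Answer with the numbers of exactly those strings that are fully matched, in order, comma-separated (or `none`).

1 → no match
2 → no match
3 → no match
4 → no match
5 → no match
6 → no match
7 → no match
8 → match
9 → match

8, 9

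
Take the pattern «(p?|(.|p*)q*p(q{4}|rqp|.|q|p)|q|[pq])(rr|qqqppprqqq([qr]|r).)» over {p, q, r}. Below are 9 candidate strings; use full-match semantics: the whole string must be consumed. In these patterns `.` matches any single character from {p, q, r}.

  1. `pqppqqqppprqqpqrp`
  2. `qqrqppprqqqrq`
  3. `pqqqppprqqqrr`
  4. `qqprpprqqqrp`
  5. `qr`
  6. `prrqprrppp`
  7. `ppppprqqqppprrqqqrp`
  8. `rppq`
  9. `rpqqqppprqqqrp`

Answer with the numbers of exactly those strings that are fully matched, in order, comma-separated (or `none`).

3

1 → no match
2 → no match
3 → match
4 → no match
5 → no match
6 → no match
7 → no match
8 → no match
9 → no match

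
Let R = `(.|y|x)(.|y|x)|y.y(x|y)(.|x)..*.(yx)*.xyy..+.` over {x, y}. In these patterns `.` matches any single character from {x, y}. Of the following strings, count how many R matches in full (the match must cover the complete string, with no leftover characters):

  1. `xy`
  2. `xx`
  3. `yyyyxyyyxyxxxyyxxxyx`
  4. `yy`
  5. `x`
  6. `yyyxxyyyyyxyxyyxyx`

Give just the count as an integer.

5

1 → match
2 → match
3 → match
4 → match
5 → no match
6 → match
Total matched: 5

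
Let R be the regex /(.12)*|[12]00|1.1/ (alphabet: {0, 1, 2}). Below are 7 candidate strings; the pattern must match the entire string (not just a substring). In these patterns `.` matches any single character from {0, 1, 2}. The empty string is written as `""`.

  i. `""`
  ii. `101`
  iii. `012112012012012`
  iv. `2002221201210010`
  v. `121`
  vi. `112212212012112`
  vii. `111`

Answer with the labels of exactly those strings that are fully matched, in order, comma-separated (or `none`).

i, ii, iii, v, vi, vii

i → match
ii → match
iii → match
iv → no match
v → match
vi → match
vii → match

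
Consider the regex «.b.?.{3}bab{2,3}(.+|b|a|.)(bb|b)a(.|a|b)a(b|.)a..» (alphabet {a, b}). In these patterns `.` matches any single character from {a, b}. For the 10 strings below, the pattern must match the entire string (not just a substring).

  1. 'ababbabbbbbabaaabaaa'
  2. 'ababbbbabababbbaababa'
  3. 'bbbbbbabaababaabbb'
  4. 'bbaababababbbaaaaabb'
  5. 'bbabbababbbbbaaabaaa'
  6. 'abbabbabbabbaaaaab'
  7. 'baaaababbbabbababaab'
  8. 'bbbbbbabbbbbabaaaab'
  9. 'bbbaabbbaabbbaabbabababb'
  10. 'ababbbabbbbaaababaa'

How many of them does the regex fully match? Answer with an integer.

2

1 → no match
2 → no match
3 → no match
4 → no match
5 → match
6 → no match
7 → no match
8 → match
9 → no match
10 → no match
Total matched: 2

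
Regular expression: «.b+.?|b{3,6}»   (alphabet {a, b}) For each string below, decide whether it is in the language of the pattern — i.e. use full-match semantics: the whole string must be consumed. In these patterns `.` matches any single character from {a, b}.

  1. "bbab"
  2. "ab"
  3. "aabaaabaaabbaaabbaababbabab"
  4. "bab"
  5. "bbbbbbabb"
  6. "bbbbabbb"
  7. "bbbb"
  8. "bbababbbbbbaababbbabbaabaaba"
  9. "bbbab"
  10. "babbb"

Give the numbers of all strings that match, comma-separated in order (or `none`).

1 → no match
2 → match
3 → no match
4 → no match
5 → no match
6 → no match
7 → match
8 → no match
9 → no match
10 → no match

2, 7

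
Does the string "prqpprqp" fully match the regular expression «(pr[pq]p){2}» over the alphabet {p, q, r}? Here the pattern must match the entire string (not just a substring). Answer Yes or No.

Yes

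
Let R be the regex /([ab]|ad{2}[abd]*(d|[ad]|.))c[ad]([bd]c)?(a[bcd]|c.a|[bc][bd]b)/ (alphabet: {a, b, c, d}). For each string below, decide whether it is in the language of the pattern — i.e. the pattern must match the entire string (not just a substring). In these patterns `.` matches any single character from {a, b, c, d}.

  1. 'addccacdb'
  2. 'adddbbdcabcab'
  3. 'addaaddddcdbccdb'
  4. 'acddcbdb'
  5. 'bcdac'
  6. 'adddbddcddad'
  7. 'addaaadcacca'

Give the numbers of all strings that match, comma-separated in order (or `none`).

1, 2, 3, 4, 5, 7

1 → match
2 → match
3 → match
4 → match
5 → match
6 → no match
7 → match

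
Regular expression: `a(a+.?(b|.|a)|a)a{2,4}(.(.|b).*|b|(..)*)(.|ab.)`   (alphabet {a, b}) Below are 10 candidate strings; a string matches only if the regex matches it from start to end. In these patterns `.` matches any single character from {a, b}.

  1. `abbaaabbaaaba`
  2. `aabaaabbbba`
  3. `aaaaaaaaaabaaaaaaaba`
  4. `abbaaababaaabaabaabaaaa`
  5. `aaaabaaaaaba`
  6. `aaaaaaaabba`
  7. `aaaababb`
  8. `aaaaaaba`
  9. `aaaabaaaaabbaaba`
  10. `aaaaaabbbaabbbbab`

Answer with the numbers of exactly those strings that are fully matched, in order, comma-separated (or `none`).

1 → no match — must start with `aa`
2 → match
3 → match
4 → no match — must start with `aa`
5 → match
6 → match
7 → match
8 → match
9 → match
10 → match

2, 3, 5, 6, 7, 8, 9, 10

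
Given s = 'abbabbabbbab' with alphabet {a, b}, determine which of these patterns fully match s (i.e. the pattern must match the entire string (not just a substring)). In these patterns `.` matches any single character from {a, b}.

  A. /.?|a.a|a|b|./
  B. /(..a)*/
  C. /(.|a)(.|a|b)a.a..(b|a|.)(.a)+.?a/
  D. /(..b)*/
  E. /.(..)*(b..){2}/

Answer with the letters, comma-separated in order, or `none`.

D

A → no match
B → no match
C → no match — must end with 'a'
D → match
E → no match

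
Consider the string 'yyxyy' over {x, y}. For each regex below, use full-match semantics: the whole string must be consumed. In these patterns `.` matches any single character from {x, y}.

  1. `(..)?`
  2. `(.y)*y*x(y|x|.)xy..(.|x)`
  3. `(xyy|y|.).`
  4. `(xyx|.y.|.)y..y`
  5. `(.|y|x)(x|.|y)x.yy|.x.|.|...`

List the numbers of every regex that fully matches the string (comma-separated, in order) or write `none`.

4

1 → no match
2 → no match
3 → no match
4 → match
5 → no match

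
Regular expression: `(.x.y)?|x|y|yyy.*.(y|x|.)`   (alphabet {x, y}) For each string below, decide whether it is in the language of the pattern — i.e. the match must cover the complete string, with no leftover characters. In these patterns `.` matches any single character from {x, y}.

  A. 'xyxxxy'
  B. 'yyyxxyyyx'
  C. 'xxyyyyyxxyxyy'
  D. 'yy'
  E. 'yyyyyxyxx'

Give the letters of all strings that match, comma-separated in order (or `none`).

A → no match
B → match
C → no match
D → no match
E → match

B, E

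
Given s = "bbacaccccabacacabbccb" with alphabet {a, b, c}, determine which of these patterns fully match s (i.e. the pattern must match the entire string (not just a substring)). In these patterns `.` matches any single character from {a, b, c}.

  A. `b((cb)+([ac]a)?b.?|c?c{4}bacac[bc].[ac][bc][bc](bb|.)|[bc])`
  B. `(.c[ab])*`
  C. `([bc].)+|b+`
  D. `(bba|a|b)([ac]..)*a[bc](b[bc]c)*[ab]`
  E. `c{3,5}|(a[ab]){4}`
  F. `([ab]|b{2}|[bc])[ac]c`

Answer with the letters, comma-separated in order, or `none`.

A → no match
B → no match
C → no match
D → match
E → no match
F → no match — must end with "c"

D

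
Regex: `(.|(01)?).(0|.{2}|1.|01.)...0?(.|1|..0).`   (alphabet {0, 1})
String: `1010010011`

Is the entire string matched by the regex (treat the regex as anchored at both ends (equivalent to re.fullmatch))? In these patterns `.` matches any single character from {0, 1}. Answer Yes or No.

Yes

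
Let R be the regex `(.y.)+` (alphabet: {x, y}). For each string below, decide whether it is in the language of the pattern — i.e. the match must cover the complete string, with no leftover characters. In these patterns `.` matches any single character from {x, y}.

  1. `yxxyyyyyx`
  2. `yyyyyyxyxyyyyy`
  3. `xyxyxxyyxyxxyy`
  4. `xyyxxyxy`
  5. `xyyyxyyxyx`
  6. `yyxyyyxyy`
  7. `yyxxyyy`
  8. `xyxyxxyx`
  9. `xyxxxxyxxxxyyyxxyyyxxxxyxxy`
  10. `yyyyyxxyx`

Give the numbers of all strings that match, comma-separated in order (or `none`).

6, 10

1 → no match
2 → no match
3 → no match
4 → no match
5 → no match
6 → match
7 → no match
8 → no match
9 → no match
10 → match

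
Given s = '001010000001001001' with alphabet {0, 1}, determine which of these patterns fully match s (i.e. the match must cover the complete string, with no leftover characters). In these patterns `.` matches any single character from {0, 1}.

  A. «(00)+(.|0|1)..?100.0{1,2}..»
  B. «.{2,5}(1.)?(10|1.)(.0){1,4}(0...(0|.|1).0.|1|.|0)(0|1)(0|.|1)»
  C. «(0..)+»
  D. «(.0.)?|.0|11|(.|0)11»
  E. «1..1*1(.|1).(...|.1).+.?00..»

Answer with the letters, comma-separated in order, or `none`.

C

A → no match
B → no match
C → match
D → no match
E → no match — must start with '1'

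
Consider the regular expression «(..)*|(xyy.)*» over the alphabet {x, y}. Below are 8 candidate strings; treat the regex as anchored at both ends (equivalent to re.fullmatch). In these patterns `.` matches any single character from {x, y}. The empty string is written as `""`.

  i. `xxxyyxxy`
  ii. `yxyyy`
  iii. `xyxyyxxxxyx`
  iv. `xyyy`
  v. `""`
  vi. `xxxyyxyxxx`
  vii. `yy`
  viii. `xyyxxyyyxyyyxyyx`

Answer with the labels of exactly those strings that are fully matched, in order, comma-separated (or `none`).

i, iv, v, vi, vii, viii

i → match
ii → no match
iii → no match
iv → match
v → match
vi → match
vii → match
viii → match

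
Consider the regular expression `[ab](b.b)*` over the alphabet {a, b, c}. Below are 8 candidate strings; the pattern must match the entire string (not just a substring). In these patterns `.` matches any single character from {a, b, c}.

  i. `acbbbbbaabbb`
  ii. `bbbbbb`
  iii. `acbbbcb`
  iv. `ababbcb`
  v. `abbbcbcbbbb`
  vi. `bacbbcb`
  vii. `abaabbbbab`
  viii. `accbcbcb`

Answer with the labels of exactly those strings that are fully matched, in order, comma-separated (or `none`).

i → no match
ii → no match
iii → no match
iv → match
v → no match
vi → no match
vii → no match
viii → no match

iv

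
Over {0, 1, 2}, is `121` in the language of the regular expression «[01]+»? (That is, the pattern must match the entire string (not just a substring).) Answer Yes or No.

No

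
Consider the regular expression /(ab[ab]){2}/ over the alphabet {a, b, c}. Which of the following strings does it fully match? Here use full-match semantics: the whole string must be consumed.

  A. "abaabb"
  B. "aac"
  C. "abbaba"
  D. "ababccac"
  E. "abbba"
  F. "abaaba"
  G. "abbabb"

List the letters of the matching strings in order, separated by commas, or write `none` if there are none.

A → match
B → no match — must start with "ab"
C → match
D → no match
E → no match
F → match
G → match

A, C, F, G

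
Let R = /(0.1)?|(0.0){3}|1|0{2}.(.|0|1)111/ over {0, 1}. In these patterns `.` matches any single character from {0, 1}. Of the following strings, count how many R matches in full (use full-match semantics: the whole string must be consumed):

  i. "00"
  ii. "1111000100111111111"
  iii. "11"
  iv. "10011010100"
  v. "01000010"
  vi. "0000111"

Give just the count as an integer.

1

i. "00" → no match
ii → no match
iii. "11" → no match
iv. "10011010100" → no match
v. "01000010" → no match
vi. "0000111" → match
Total matched: 1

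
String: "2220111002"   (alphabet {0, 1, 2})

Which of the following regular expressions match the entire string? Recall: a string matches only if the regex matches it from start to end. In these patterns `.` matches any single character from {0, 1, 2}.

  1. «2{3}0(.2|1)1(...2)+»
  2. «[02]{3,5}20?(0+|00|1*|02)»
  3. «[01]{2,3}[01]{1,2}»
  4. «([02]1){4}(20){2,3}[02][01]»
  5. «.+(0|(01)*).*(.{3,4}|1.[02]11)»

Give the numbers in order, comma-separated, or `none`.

1, 5

1 → match
2 → no match
3 → no match
4 → no match
5 → match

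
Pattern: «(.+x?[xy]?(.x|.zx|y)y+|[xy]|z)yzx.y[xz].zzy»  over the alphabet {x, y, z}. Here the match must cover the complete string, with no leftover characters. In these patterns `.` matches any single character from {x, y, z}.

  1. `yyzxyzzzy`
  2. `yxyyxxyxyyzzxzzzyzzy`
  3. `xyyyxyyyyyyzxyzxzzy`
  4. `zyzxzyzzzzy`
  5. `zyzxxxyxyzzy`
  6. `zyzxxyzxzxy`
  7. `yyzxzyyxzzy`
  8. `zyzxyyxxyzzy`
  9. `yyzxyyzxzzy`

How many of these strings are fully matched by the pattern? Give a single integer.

1 → no match
2 → no match
3 → no match
4 → match
5 → no match
6 → no match — must end with `zzy`
7 → no match
8 → no match
9 → match
Total matched: 2

2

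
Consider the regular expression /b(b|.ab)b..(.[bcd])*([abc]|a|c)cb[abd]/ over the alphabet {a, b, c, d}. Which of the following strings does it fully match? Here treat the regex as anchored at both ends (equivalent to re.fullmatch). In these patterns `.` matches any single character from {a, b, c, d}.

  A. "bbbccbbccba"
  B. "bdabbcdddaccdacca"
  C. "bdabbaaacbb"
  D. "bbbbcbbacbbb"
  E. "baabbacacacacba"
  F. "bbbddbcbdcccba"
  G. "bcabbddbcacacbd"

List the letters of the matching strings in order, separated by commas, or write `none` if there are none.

A → match
B → no match
C → match
D → no match
E → match
F → no match
G → match

A, C, E, G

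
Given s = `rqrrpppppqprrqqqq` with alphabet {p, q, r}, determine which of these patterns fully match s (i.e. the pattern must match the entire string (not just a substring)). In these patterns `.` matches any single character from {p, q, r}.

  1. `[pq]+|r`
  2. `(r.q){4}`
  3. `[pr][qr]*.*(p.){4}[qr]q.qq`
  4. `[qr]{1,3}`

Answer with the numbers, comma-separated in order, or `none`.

3

1 → no match
2 → no match
3 → match
4 → no match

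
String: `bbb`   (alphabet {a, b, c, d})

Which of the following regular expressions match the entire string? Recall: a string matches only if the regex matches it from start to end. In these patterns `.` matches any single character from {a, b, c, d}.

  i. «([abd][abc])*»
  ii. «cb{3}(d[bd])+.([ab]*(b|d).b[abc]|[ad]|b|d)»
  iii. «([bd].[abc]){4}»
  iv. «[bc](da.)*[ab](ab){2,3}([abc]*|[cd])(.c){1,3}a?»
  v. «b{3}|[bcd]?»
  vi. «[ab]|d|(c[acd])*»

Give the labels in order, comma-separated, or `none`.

i → no match
ii → no match — must start with `cb`
iii → no match
iv → no match
v → match
vi → no match

v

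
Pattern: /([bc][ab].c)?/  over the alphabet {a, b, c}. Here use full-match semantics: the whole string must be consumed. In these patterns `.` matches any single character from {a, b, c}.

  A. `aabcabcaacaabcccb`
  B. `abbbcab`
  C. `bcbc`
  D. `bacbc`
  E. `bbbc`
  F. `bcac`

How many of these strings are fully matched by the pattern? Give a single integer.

1

A → no match
B → no match
C → no match
D → no match
E → match
F → no match
Total matched: 1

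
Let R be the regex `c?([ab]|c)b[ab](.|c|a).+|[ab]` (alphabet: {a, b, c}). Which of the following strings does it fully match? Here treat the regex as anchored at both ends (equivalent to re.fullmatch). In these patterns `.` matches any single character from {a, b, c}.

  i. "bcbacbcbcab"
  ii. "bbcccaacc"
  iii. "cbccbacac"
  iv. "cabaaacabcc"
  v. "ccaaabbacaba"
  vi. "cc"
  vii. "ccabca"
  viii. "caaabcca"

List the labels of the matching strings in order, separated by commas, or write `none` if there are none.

i → no match
ii → no match
iii → no match
iv → match
v → no match
vi → no match
vii → no match
viii → no match

iv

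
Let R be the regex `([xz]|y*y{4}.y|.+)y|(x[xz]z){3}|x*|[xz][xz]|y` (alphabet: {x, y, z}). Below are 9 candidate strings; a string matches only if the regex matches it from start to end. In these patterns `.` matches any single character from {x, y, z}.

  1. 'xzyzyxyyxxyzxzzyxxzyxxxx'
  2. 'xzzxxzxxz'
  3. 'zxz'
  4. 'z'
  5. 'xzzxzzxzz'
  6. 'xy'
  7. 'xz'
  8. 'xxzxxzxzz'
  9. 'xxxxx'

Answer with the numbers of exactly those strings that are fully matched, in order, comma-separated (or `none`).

2, 5, 6, 7, 8, 9

1 → no match
2 → match
3 → no match
4 → no match
5 → match
6 → match
7 → match
8 → match
9 → match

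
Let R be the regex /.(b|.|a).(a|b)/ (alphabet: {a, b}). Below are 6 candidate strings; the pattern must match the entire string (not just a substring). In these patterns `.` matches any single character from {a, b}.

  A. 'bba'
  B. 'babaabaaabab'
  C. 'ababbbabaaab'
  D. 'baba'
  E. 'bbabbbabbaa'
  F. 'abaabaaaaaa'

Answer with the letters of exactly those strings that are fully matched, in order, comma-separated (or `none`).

D

A. 'bba' → no match
B. 'babaabaaabab' → no match
C. 'ababbbabaaab' → no match
D. 'baba' → match
E. 'bbabbbabbaa' → no match
F. 'abaabaaaaaa' → no match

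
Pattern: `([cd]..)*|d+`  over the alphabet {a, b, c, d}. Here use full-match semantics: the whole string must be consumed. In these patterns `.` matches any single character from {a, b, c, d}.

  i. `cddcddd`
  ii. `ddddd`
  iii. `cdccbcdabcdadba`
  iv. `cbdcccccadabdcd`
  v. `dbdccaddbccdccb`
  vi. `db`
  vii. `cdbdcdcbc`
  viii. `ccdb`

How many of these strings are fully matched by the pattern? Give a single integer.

i → no match
ii → match
iii → match
iv → match
v → match
vi → no match
vii → match
viii → no match
Total matched: 5

5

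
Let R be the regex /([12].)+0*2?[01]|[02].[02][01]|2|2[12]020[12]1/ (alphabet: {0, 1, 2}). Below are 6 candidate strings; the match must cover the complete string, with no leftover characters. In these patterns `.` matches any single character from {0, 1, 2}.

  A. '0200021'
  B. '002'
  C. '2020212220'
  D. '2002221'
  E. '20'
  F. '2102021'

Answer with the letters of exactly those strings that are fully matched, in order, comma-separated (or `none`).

A → no match
B → no match
C → match
D → no match
E → no match
F → match

C, F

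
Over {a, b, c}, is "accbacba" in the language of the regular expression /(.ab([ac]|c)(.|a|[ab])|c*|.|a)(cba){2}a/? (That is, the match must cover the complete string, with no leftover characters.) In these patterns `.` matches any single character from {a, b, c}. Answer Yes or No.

No

Every match must end with "cbaa", but "accbacba" does not.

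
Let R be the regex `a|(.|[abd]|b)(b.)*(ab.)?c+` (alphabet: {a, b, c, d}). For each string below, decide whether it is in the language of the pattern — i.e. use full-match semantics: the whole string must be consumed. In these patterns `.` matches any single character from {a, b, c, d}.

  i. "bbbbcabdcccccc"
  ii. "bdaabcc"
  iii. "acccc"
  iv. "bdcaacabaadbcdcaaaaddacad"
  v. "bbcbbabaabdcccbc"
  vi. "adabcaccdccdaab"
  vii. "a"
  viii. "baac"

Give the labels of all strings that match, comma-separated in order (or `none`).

i → match
ii → no match
iii → match
iv → no match
v → no match
vi → no match
vii → match
viii → no match

i, iii, vii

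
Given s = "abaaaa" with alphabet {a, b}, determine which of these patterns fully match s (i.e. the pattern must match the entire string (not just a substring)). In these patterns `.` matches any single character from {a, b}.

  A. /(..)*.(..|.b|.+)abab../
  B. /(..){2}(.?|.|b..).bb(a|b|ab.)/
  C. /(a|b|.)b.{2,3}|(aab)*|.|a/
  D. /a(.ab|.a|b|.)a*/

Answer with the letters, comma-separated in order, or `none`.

D

A → no match
B → no match
C → no match
D → match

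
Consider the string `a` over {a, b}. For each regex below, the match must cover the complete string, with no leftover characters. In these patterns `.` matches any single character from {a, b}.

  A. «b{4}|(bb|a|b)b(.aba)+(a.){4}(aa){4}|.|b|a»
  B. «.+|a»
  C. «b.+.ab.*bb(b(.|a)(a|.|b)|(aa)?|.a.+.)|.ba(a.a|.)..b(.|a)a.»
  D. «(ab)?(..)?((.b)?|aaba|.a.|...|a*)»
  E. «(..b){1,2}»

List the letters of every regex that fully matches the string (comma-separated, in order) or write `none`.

A → match
B → match
C → no match
D → match
E → no match — must end with `b`

A, B, D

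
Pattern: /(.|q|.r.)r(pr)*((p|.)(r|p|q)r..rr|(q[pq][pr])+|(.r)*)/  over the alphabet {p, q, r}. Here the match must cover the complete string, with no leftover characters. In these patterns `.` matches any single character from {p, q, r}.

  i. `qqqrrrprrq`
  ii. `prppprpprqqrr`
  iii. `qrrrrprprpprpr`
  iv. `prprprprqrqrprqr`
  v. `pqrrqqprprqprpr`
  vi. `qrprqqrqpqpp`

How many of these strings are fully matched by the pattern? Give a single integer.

i. `qqqrrrprrq` → no match
ii → no match
iii → no match
iv → match
v → no match
vi. `qrprqqrqpqpp` → no match
Total matched: 1

1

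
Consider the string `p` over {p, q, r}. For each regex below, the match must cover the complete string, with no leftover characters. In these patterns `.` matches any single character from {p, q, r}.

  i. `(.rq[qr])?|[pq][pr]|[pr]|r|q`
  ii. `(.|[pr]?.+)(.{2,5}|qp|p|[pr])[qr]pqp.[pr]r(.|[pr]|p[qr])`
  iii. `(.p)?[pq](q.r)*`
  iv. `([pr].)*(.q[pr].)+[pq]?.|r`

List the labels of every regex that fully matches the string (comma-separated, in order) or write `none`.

i, iii

i → match
ii → no match
iii → match
iv → no match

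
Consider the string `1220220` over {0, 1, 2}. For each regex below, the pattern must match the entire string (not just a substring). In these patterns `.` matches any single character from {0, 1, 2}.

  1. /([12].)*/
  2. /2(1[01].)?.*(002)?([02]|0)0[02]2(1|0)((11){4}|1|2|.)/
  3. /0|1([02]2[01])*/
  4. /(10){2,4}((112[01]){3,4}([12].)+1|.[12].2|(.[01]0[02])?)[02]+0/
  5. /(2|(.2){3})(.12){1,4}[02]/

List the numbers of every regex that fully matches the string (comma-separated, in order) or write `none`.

3

1 → no match
2 → no match — must start with `2`
3 → match
4 → no match — must start with `10`
5 → no match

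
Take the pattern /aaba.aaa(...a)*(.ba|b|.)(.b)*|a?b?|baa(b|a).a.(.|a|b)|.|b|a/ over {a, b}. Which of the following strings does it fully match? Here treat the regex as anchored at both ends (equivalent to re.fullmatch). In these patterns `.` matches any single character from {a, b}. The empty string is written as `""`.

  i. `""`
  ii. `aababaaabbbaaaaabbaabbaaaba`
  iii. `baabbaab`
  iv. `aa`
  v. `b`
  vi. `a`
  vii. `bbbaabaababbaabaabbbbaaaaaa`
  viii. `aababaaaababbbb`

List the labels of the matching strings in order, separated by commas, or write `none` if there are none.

i, ii, iii, v, vi, viii

i → match
ii → match
iii → match
iv → no match
v → match
vi → match
vii → no match
viii → match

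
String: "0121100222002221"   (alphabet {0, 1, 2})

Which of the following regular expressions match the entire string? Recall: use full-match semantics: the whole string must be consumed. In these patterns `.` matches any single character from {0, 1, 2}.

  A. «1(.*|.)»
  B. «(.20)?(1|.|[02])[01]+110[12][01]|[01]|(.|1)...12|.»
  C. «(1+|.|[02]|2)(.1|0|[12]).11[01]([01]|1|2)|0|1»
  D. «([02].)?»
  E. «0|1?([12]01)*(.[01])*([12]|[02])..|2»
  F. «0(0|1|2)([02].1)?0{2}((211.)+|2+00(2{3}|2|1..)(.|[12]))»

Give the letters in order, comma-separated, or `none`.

F

A → no match — must start with "1"
B → no match
C → no match
D → no match
E → no match
F → match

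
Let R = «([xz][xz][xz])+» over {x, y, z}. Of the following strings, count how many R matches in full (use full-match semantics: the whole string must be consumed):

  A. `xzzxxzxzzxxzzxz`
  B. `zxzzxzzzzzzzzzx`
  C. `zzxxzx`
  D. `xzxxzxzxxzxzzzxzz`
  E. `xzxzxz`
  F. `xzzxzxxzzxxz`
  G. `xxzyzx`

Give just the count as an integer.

A → match
B → match
C → match
D → no match
E → match
F → match
G → no match
Total matched: 5

5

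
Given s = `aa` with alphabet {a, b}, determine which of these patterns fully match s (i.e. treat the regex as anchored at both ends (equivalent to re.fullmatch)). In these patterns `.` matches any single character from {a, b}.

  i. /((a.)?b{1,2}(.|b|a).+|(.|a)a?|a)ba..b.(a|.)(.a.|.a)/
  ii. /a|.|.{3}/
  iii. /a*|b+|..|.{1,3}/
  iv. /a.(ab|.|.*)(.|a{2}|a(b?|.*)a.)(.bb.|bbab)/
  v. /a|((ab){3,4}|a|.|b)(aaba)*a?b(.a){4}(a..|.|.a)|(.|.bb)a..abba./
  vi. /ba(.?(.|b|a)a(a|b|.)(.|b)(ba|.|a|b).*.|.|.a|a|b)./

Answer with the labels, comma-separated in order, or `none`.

iii

i → no match
ii → no match
iii → match
iv → no match
v → no match
vi → no match — must start with `ba`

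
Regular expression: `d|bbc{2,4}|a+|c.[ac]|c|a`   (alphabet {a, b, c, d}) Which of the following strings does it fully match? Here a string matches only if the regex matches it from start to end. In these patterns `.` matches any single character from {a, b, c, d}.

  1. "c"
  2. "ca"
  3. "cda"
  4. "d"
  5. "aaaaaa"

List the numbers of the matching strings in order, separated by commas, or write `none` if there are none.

1 → match
2 → no match
3 → match
4 → match
5 → match

1, 3, 4, 5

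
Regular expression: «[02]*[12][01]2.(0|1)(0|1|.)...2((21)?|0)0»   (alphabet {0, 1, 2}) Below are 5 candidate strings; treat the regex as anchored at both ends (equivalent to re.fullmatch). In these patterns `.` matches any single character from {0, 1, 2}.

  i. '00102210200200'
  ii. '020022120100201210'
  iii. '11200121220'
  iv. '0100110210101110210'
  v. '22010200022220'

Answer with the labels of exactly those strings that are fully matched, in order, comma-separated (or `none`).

i → match
ii → no match
iii → match
iv → no match
v → match

i, iii, v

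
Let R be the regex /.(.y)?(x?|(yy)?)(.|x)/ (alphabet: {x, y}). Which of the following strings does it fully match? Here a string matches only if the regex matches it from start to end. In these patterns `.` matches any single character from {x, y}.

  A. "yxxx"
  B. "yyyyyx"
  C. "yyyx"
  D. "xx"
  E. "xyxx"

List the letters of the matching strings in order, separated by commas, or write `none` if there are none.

A. "yxxx" → no match
B. "yyyyyx" → match
C. "yyyx" → match
D. "xx" → match
E. "xyxx" → no match

B, C, D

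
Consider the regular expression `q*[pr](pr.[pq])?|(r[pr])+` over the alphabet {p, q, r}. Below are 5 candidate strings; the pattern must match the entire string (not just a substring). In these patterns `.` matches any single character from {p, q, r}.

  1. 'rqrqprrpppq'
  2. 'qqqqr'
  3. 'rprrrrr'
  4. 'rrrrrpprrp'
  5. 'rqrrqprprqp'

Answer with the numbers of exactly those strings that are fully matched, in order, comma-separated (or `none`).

1 → no match
2 → match
3 → no match
4 → no match
5 → no match

2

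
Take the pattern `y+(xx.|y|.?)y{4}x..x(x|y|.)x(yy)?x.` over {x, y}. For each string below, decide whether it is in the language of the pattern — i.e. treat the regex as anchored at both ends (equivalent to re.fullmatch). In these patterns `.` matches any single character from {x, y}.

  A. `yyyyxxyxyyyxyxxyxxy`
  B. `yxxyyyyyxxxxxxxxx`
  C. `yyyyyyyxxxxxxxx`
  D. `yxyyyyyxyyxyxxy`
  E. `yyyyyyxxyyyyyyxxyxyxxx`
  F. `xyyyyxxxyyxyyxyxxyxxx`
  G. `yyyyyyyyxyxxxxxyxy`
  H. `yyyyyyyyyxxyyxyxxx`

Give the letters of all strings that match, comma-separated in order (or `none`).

C

A → no match
B → no match
C → match
D → no match
E → no match
F → no match — must start with `y`
G → no match
H → no match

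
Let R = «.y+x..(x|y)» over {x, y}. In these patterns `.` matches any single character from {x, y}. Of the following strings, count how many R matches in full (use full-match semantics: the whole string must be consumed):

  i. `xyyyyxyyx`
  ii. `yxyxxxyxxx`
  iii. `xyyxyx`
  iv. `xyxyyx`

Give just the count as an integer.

2

i. `xyyyyxyyx` → match
ii. `yxyxxxyxxx` → no match
iii. `xyyxyx` → no match
iv. `xyxyyx` → match
Total matched: 2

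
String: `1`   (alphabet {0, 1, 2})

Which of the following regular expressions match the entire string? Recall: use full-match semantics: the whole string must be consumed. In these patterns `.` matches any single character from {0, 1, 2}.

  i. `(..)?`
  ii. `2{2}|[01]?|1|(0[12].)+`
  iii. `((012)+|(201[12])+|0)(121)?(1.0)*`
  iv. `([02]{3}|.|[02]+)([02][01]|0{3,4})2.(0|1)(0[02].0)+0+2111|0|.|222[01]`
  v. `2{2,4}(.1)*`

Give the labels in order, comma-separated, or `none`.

i → no match
ii → match
iii → no match
iv → match
v → no match — must start with `2`

ii, iv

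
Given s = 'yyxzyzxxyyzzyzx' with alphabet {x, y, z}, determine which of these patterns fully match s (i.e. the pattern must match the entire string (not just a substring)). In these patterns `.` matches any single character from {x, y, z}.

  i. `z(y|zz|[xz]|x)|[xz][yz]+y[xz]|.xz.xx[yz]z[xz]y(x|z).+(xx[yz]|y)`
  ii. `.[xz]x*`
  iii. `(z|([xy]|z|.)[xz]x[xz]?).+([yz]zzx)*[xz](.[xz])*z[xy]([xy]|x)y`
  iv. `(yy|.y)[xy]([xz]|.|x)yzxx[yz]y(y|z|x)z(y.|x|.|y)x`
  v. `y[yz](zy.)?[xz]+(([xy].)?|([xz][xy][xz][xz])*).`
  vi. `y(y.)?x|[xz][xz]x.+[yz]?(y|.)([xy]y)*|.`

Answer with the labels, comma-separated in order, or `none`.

i → no match
ii → no match
iii → no match — must end with 'y'
iv → match
v → no match
vi → no match

iv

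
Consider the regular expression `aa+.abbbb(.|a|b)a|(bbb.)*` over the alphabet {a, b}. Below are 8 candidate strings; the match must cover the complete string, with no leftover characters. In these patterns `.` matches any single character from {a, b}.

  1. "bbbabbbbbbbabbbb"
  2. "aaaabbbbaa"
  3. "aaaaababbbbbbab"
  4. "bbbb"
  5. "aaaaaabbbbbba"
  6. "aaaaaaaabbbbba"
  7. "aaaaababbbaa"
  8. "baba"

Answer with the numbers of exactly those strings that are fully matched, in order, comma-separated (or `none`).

1, 2, 4, 6

1 → match
2 → match
3 → no match
4 → match
5 → no match
6 → match
7 → no match
8 → no match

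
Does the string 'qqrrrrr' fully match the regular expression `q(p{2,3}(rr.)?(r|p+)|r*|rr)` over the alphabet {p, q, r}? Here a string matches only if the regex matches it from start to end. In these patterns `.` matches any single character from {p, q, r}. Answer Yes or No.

No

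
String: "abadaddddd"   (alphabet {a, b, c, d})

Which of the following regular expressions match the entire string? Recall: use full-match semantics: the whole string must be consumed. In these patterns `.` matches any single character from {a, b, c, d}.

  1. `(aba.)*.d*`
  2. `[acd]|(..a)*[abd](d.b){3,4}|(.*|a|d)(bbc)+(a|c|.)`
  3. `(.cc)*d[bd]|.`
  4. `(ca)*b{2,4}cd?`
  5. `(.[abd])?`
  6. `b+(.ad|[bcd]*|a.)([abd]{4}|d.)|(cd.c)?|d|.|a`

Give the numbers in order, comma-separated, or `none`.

1

1 → match
2 → no match
3 → no match
4 → no match
5 → no match
6 → no match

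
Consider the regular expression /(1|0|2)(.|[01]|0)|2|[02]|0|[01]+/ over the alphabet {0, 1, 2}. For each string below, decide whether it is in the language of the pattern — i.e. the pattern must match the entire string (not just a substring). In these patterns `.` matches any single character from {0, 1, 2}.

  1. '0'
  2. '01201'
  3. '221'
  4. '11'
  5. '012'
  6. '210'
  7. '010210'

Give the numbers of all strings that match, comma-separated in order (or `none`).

1 → match
2 → no match
3 → no match
4 → match
5 → no match
6 → no match
7 → no match

1, 4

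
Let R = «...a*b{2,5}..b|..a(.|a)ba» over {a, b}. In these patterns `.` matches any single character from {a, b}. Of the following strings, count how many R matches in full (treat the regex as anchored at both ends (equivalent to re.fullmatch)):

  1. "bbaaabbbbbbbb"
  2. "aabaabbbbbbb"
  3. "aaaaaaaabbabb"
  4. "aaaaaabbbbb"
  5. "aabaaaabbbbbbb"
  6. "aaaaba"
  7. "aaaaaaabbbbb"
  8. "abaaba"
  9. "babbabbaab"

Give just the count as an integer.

8

1 → match
2 → match
3 → match
4 → match
5 → match
6 → match
7 → match
8 → match
9 → no match
Total matched: 8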